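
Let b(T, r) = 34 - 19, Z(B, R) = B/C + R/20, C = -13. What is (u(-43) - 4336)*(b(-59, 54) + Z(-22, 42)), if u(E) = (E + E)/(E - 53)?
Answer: -101670331/1248 ≈ -81467.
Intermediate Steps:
Z(B, R) = -B/13 + R/20 (Z(B, R) = B/(-13) + R/20 = B*(-1/13) + R*(1/20) = -B/13 + R/20)
u(E) = 2*E/(-53 + E) (u(E) = (2*E)/(-53 + E) = 2*E/(-53 + E))
b(T, r) = 15
(u(-43) - 4336)*(b(-59, 54) + Z(-22, 42)) = (2*(-43)/(-53 - 43) - 4336)*(15 + (-1/13*(-22) + (1/20)*42)) = (2*(-43)/(-96) - 4336)*(15 + (22/13 + 21/10)) = (2*(-43)*(-1/96) - 4336)*(15 + 493/130) = (43/48 - 4336)*(2443/130) = -208085/48*2443/130 = -101670331/1248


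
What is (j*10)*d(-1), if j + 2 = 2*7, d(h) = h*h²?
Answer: -120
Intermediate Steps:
d(h) = h³
j = 12 (j = -2 + 2*7 = -2 + 14 = 12)
(j*10)*d(-1) = (12*10)*(-1)³ = 120*(-1) = -120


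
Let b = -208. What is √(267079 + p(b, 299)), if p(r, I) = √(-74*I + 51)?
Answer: √(267079 + 5*I*√883) ≈ 516.8 + 0.144*I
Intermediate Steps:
p(r, I) = √(51 - 74*I)
√(267079 + p(b, 299)) = √(267079 + √(51 - 74*299)) = √(267079 + √(51 - 22126)) = √(267079 + √(-22075)) = √(267079 + 5*I*√883)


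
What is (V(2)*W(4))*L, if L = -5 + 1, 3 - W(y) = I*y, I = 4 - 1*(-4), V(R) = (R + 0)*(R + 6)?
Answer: 1856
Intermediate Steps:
V(R) = R*(6 + R)
I = 8 (I = 4 + 4 = 8)
W(y) = 3 - 8*y
L = -4
(V(2)*W(4))*L = ((2*(6 + 2))*(3 - 8*4))*(-4) = ((2*8)*(3 - 32))*(-4) = (16*(-29))*(-4) = -464*(-4) = 1856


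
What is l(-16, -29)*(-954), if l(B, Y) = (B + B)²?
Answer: -976896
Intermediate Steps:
l(B, Y) = 4*B² (l(B, Y) = (2*B)² = 4*B²)
l(-16, -29)*(-954) = (4*(-16)²)*(-954) = (4*256)*(-954) = 1024*(-954) = -976896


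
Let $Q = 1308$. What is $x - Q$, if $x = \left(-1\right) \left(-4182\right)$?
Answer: $2874$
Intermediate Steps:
$x = 4182$
$x - Q = 4182 - 1308 = 2874$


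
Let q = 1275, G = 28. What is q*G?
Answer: 35700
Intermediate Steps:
q*G = 1275*28 = 35700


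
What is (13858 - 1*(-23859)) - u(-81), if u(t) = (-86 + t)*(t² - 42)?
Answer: 1126390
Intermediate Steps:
u(t) = (-86 + t)*(-42 + t²)
(13858 - 1*(-23859)) - u(-81) = (13858 - 1*(-23859)) - (3612 + (-81)³ - 86*(-81)² - 42*(-81)) = (13858 + 23859) - (3612 - 531441 - 86*6561 + 3402) = 37717 - (3612 - 531441 - 564246 + 3402) = 37717 - 1*(-1088673) = 37717 + 1088673 = 1126390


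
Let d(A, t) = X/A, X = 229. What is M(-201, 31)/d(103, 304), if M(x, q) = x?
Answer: -20703/229 ≈ -90.406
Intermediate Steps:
d(A, t) = 229/A
M(-201, 31)/d(103, 304) = -201/(229/103) = -201/(229*(1/103)) = -201/229/103 = -201*103/229 = -20703/229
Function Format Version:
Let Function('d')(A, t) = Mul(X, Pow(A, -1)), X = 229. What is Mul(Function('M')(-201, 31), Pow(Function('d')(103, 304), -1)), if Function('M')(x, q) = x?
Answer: Rational(-20703, 229) ≈ -90.406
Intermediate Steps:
Function('d')(A, t) = Mul(229, Pow(A, -1))
Mul(Function('M')(-201, 31), Pow(Function('d')(103, 304), -1)) = Mul(-201, Pow(Mul(229, Pow(103, -1)), -1)) = Mul(-201, Pow(Mul(229, Rational(1, 103)), -1)) = Mul(-201, Pow(Rational(229, 103), -1)) = Mul(-201, Rational(103, 229)) = Rational(-20703, 229)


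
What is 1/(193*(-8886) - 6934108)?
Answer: -1/8649106 ≈ -1.1562e-7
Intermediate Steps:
1/(193*(-8886) - 6934108) = 1/(-1714998 - 6934108) = 1/(-8649106) = -1/8649106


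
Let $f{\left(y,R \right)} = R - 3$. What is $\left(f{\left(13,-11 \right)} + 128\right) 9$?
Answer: $1026$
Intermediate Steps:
$f{\left(y,R \right)} = -3 + R$
$\left(f{\left(13,-11 \right)} + 128\right) 9 = \left(\left(-3 - 11\right) + 128\right) 9 = \left(-14 + 128\right) 9 = 114 \cdot 9 = 1026$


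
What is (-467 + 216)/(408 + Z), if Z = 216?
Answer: -251/624 ≈ -0.40224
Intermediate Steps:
(-467 + 216)/(408 + Z) = (-467 + 216)/(408 + 216) = -251/624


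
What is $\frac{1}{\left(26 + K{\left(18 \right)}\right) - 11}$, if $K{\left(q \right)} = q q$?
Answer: $\frac{1}{339} \approx 0.0029499$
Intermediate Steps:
$K{\left(q \right)} = q^{2}$
$\frac{1}{\left(26 + K{\left(18 \right)}\right) - 11} = \frac{1}{\left(26 + 18^{2}\right) - 11} = \frac{1}{\left(26 + 324\right) - 11} = \frac{1}{350 - 11} = \frac{1}{339}$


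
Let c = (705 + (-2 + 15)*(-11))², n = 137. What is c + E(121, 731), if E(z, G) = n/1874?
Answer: 591891793/1874 ≈ 3.1584e+5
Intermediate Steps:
c = 315844 (c = (705 + 13*(-11))² = (705 - 143)² = 562² = 315844)
E(z, G) = 137/1874
c + E(121, 731) = 315844 + 137/1874 = 591891793/1874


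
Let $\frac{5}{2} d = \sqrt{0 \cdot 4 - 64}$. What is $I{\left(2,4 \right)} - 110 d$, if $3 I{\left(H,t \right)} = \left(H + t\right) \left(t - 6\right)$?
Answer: $-4 - 352 i \approx -4.0 - 352.0 i$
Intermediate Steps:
$I{\left(H,t \right)} = \frac{\left(-6 + t\right) \left(H + t\right)}{3}$ ($I{\left(H,t \right)} = \frac{\left(H + t\right) \left(t - 6\right)}{3} = \frac{\left(H + t\right) \left(-6 + t\right)}{3} = \frac{\left(-6 + t\right) \left(H + t\right)}{3}$)
$d = \frac{16 i}{5}$ ($d = \frac{2 \sqrt{0 \cdot 4 - 64}}{5} = \frac{2 \sqrt{0 - 64}}{5} = \frac{2 \sqrt{-64}}{5} = \frac{2 \cdot 8 i}{5} = \frac{16 i}{5} \approx 3.2 i$)
$I{\left(2,4 \right)} - 110 d = \left(\left(-2\right) 2 - 8 + \frac{4^{2}}{3} + \frac{1}{3} \cdot 2 \cdot 4\right) - 110 \frac{16 i}{5} = \left(-4 - 8 + \frac{1}{3} \cdot 16 + \frac{8}{3}\right) - 352 i = \left(-4 - 8 + \frac{16}{3} + \frac{8}{3}\right) - 352 i = -4 - 352 i$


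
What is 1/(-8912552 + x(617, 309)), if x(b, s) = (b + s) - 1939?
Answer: -1/8913565 ≈ -1.1219e-7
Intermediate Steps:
x(b, s) = -1939 + b + s
1/(-8912552 + x(617, 309)) = 1/(-8912552 + (-1939 + 617 + 309)) = 1/(-8912552 - 1013) = 1/(-8913565) = -1/8913565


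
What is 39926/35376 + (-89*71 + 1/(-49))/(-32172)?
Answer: 3078916915/2323654872 ≈ 1.3250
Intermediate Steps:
39926/35376 + (-89*71 + 1/(-49))/(-32172) = 39926*(1/35376) + (-6319 - 1/49)*(-1/32172) = 19963/17688 - 309632/49*(-1/32172) = 19963/17688 + 77408/394107 = 3078916915/2323654872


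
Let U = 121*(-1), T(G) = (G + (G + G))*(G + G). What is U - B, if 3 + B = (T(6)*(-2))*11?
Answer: 4634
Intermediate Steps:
T(G) = 6*G**2 (T(G) = (G + 2*G)*(2*G) = (3*G)*(2*G) = 6*G**2)
B = -4755 (B = -3 + ((6*6**2)*(-2))*11 = -3 + ((6*36)*(-2))*11 = -3 + (216*(-2))*11 = -3 - 432*11 = -3 - 4752 = -4755)
U = -121
U - B = -121 - 1*(-4755) = -121 + 4755 = 4634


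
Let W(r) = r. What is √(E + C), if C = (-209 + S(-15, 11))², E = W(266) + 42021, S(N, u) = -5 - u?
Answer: 4*√5807 ≈ 304.81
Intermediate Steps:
E = 42287 (E = 266 + 42021 = 42287)
C = 50625 (C = (-209 + (-5 - 1*11))² = (-209 + (-5 - 11))² = (-209 - 16)² = (-225)² = 50625)
√(E + C) = √(42287 + 50625) = √92912 = 4*√5807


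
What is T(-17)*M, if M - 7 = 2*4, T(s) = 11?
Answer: 165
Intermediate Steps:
M = 15 (M = 7 + 2*4 = 7 + 8 = 15)
T(-17)*M = 11*15 = 165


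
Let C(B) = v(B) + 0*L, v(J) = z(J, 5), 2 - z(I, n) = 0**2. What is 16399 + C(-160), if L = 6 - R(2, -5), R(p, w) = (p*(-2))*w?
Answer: 16401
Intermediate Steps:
R(p, w) = -2*p*w (R(p, w) = (-2*p)*w = -2*p*w)
L = -14 (L = 6 - (-2)*2*(-5) = 6 - 1*20 = 6 - 20 = -14)
z(I, n) = 2 (z(I, n) = 2 - 1*0**2 = 2 - 1*0 = 2 + 0 = 2)
v(J) = 2
C(B) = 2 (C(B) = 2 + 0*(-14) = 2 + 0 = 2)
16399 + C(-160) = 16399 + 2 = 16401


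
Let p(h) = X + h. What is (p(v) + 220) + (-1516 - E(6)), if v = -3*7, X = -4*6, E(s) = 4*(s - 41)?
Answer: -1201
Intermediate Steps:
E(s) = -164 + 4*s (E(s) = 4*(-41 + s) = -164 + 4*s)
X = -24
v = -21
p(h) = -24 + h
(p(v) + 220) + (-1516 - E(6)) = ((-24 - 21) + 220) + (-1516 - (-164 + 4*6)) = (-45 + 220) + (-1516 - (-164 + 24)) = 175 + (-1516 - 1*(-140)) = 175 + (-1516 + 140) = 175 - 1376 = -1201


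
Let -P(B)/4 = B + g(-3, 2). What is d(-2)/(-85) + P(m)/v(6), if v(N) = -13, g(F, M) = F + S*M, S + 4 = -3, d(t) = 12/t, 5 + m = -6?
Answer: -9442/1105 ≈ -8.5448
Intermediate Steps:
m = -11 (m = -5 - 6 = -11)
S = -7 (S = -4 - 3 = -7)
g(F, M) = F - 7*M
P(B) = 68 - 4*B (P(B) = -4*(B + (-3 - 7*2)) = -4*(B + (-3 - 14)) = -4*(B - 17) = -4*(-17 + B) = 68 - 4*B)
d(-2)/(-85) + P(m)/v(6) = (12/(-2))/(-85) + (68 - 4*(-11))/(-13) = (12*(-½))*(-1/85) + (68 + 44)*(-1/13) = -6*(-1/85) + 112*(-1/13) = 6/85 - 112/13 = -9442/1105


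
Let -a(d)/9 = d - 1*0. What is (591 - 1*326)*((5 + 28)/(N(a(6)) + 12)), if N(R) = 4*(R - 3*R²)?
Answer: -2915/11732 ≈ -0.24847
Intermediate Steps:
a(d) = -9*d (a(d) = -9*(d - 1*0) = -9*(d + 0) = -9*d)
N(R) = -12*R² + 4*R
(591 - 1*326)*((5 + 28)/(N(a(6)) + 12)) = (591 - 1*326)*((5 + 28)/(4*(-9*6)*(1 - (-27)*6) + 12)) = (591 - 326)*(33/(4*(-54)*(1 - 3*(-54)) + 12)) = 265*(33/(4*(-54)*(1 + 162) + 12)) = 265*(33/(4*(-54)*163 + 12)) = 265*(33/(-35208 + 12)) = 265*(33/(-35196)) = 265*(33*(-1/35196)) = 265*(-11/11732) = -2915/11732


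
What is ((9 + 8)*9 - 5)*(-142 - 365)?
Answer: -75036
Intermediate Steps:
((9 + 8)*9 - 5)*(-142 - 365) = (17*9 - 5)*(-507) = (153 - 5)*(-507) = 148*(-507) = -75036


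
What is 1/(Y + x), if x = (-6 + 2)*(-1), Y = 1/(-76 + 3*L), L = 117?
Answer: 275/1101 ≈ 0.24977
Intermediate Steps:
Y = 1/275 (Y = 1/(-76 + 3*117) = 1/(-76 + 351) = 1/275 ≈ 0.0036364)
x = 4 (x = -4*(-1) = 4)
1/(Y + x) = 1/(1/275 + 4) = 1/(1101/275) = 275/1101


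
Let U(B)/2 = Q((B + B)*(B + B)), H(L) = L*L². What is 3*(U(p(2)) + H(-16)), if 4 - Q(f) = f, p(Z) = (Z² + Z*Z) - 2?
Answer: -13128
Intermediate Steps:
p(Z) = -2 + 2*Z² (p(Z) = (Z² + Z²) - 2 = 2*Z² - 2 = -2 + 2*Z²)
Q(f) = 4 - f
H(L) = L³
U(B) = 8 - 8*B² (U(B) = 2*(4 - (B + B)*(B + B)) = 2*(4 - 2*B*2*B) = 2*(4 - 4*B²) = 8 - 8*B²)
3*(U(p(2)) + H(-16)) = 3*((8 - 8*(-2 + 2*2²)²) + (-16)³) = 3*((8 - 8*(-2 + 2*4)²) - 4096) = 3*((8 - 8*(-2 + 8)²) - 4096) = 3*((8 - 8*6²) - 4096) = 3*((8 - 8*36) - 4096) = 3*((8 - 288) - 4096) = 3*(-280 - 4096) = 3*(-4376) = -13128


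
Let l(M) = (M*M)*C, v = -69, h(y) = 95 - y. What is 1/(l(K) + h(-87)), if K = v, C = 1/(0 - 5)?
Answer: -5/3851 ≈ -0.0012984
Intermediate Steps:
C = -⅕ (C = 1/(-5) = -⅕ ≈ -0.20000)
K = -69
l(M) = -M²/5 (l(M) = (M*M)*(-⅕) = M²*(-⅕) = -M²/5)
1/(l(K) + h(-87)) = 1/(-⅕*(-69)² + (95 - 1*(-87))) = 1/(-⅕*4761 + (95 + 87)) = 1/(-4761/5 + 182) = 1/(-3851/5) = -5/3851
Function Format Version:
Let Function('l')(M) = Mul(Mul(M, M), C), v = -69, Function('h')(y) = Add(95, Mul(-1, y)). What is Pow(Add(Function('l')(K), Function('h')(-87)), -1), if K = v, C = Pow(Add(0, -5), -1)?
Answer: Rational(-5, 3851) ≈ -0.0012984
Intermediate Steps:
C = Rational(-1, 5) (C = Pow(-5, -1) = Rational(-1, 5) ≈ -0.20000)
K = -69
Function('l')(M) = Mul(Rational(-1, 5), Pow(M, 2)) (Function('l')(M) = Mul(Mul(M, M), Rational(-1, 5)) = Mul(Pow(M, 2), Rational(-1, 5)) = Mul(Rational(-1, 5), Pow(M, 2)))
Pow(Add(Function('l')(K), Function('h')(-87)), -1) = Pow(Add(Mul(Rational(-1, 5), Pow(-69, 2)), Add(95, Mul(-1, -87))), -1) = Pow(Add(Mul(Rational(-1, 5), 4761), Add(95, 87)), -1) = Pow(Add(Rational(-4761, 5), 182), -1) = Pow(Rational(-3851, 5), -1) = Rational(-5, 3851)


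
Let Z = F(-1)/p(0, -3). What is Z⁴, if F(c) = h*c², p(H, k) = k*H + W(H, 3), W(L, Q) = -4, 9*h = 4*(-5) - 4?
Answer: 16/81 ≈ 0.19753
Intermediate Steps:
h = -8/3 (h = (4*(-5) - 4)/9 = (-20 - 4)/9 = (⅑)*(-24) = -8/3 ≈ -2.6667)
p(H, k) = -4 + H*k (p(H, k) = k*H - 4 = H*k - 4 = -4 + H*k)
F(c) = -8*c²/3
Z = ⅔ (Z = (-8/3*(-1)²)/(-4 + 0*(-3)) = (-8/3*1)/(-4 + 0) = -8/3/(-4) = -8/3*(-¼) = ⅔ ≈ 0.66667)
Z⁴ = (⅔)⁴ = 16/81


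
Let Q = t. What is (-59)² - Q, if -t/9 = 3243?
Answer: 32668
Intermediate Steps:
t = -29187 (t = -9*3243 = -29187)
Q = -29187
(-59)² - Q = (-59)² - 1*(-29187) = 3481 + 29187 = 32668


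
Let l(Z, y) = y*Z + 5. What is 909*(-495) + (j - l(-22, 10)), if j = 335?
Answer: -449405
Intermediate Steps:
l(Z, y) = 5 + Z*y (l(Z, y) = Z*y + 5 = 5 + Z*y)
909*(-495) + (j - l(-22, 10)) = 909*(-495) + (335 - (5 - 22*10)) = -449955 + (335 - (5 - 220)) = -449955 + (335 - 1*(-215)) = -449955 + (335 + 215) = -449955 + 550 = -449405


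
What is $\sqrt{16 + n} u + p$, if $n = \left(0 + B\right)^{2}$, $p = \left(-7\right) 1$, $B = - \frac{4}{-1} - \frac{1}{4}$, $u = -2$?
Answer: $-7 - \frac{\sqrt{481}}{2} \approx -17.966$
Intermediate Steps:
$B = \frac{15}{4}$ ($B = \left(-4\right) \left(-1\right) - \frac{1}{4} = 4 - \frac{1}{4} = \frac{15}{4} \approx 3.75$)
$p = -7$
$n = \frac{225}{16}$ ($n = \left(0 + \frac{15}{4}\right)^{2} = \left(\frac{15}{4}\right)^{2} = \frac{225}{16} \approx 14.063$)
$\sqrt{16 + n} u + p = \sqrt{16 + \frac{225}{16}} \left(-2\right) - 7 = \sqrt{\frac{481}{16}} \left(-2\right) - 7 = \frac{\sqrt{481}}{4} \left(-2\right) - 7 = - \frac{\sqrt{481}}{2} - 7 = -7 - \frac{\sqrt{481}}{2}$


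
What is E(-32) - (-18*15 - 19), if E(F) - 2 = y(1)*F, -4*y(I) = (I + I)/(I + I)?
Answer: 299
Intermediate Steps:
y(I) = -¼ (y(I) = -(I + I)/(4*(I + I)) = -2*I/(4*(2*I)) = -2*I*1/(2*I)/4 = -¼*1 = -¼)
E(F) = 2 - F/4
E(-32) - (-18*15 - 19) = (2 - ¼*(-32)) - (-18*15 - 19) = (2 + 8) - (-270 - 19) = 10 - 1*(-289) = 10 + 289 = 299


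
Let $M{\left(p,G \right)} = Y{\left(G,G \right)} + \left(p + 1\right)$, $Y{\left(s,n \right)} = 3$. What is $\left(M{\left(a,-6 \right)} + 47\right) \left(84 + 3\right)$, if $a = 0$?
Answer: $4437$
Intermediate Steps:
$M{\left(p,G \right)} = 4 + p$ ($M{\left(p,G \right)} = 3 + \left(p + 1\right) = 3 + \left(1 + p\right) = 4 + p$)
$\left(M{\left(a,-6 \right)} + 47\right) \left(84 + 3\right) = \left(\left(4 + 0\right) + 47\right) \left(84 + 3\right) = \left(4 + 47\right) 87 = 51 \cdot 87 = 4437$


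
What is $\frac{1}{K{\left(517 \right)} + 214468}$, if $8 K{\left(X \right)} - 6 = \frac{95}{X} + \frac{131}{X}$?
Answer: $\frac{517}{110880372} \approx 4.6627 \cdot 10^{-6}$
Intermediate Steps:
$K{\left(X \right)} = \frac{3}{4} + \frac{113}{4 X}$ ($K{\left(X \right)} = \frac{3}{4} + \frac{\frac{95}{X} + \frac{131}{X}}{8} = \frac{3}{4} + \frac{226 \frac{1}{X}}{8} = \frac{3}{4} + \frac{113}{4 X}$)
$\frac{1}{K{\left(517 \right)} + 214468} = \frac{1}{\frac{113 + 3 \cdot 517}{4 \cdot 517} + 214468} = \frac{1}{\frac{1}{4} \cdot \frac{1}{517} \left(113 + 1551\right) + 214468} = \frac{1}{\frac{1}{4} \cdot \frac{1}{517} \cdot 1664 + 214468} = \frac{1}{\frac{416}{517} + 214468} = \frac{1}{\frac{110880372}{517}} = \frac{517}{110880372}$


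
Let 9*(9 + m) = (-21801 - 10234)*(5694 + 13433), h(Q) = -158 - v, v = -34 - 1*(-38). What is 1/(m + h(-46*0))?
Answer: -9/612734984 ≈ -1.4688e-8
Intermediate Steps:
v = 4 (v = -34 + 38 = 4)
h(Q) = -162 (h(Q) = -158 - 1*4 = -158 - 4 = -162)
m = -612733526/9 (m = -9 + ((-21801 - 10234)*(5694 + 13433))/9 = -9 + (-32035*19127)/9 = -9 + (⅑)*(-612733445) = -9 - 612733445/9 = -612733526/9 ≈ -6.8082e+7)
1/(m + h(-46*0)) = 1/(-612733526/9 - 162) = 1/(-612734984/9) = -9/612734984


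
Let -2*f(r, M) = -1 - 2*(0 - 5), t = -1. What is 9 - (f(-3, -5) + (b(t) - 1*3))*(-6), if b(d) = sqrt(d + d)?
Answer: -36 + 6*I*sqrt(2) ≈ -36.0 + 8.4853*I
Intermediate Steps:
f(r, M) = -9/2 (f(r, M) = -(-1 - 2*(0 - 5))/2 = -(-1 - 2*(-5))/2 = -(-1 + 10)/2 = -1/2*9 = -9/2)
b(d) = sqrt(2)*sqrt(d) (b(d) = sqrt(2*d) = sqrt(2)*sqrt(d))
9 - (f(-3, -5) + (b(t) - 1*3))*(-6) = 9 - (-9/2 + (sqrt(2)*sqrt(-1) - 1*3))*(-6) = 9 - (-9/2 + (sqrt(2)*I - 3))*(-6) = 9 - (-9/2 + (I*sqrt(2) - 3))*(-6) = 9 - (-9/2 + (-3 + I*sqrt(2)))*(-6) = 9 - (-15/2 + I*sqrt(2))*(-6) = 9 - (45 - 6*I*sqrt(2)) = 9 + (-45 + 6*I*sqrt(2)) = -36 + 6*I*sqrt(2)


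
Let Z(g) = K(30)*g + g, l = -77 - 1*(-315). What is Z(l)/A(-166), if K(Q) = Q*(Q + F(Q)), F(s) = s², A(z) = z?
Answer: -3320219/83 ≈ -40003.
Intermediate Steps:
l = 238 (l = -77 + 315 = 238)
K(Q) = Q*(Q + Q²)
Z(g) = 27901*g (Z(g) = (30²*(1 + 30))*g + g = (900*31)*g + g = 27900*g + g = 27901*g)
Z(l)/A(-166) = (27901*238)/(-166) = 6640438*(-1/166) = -3320219/83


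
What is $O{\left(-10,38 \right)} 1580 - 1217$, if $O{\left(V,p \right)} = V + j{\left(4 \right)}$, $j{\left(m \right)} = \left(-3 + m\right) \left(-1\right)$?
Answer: $-18597$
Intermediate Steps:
$j{\left(m \right)} = 3 - m$
$O{\left(V,p \right)} = -1 + V$ ($O{\left(V,p \right)} = V + \left(3 - 4\right) = V - 1 = -1 + V$)
$O{\left(-10,38 \right)} 1580 - 1217 = \left(-1 - 10\right) 1580 - 1217 = \left(-11\right) 1580 - 1217 = -17380 - 1217 = -18597$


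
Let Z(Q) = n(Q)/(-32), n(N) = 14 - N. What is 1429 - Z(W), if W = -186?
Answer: 5741/4 ≈ 1435.3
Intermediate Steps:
Z(Q) = -7/16 + Q/32 (Z(Q) = (14 - Q)/(-32) = (14 - Q)*(-1/32) = -7/16 + Q/32)
1429 - Z(W) = 1429 - (-7/16 + (1/32)*(-186)) = 1429 - (-7/16 - 93/16) = 1429 - 1*(-25/4) = 1429 + 25/4 = 5741/4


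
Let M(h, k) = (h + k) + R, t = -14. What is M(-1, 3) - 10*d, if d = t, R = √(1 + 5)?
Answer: 142 + √6 ≈ 144.45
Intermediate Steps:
R = √6 ≈ 2.4495
M(h, k) = h + k + √6 (M(h, k) = (h + k) + √6 = h + k + √6)
d = -14
M(-1, 3) - 10*d = (-1 + 3 + √6) - 10*(-14) = (2 + √6) + 140 = 142 + √6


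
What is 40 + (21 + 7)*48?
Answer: 1384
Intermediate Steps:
40 + (21 + 7)*48 = 40 + 28*48 = 40 + 1344 = 1384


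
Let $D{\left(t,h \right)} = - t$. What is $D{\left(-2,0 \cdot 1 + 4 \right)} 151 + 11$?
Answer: $313$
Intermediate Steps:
$D{\left(-2,0 \cdot 1 + 4 \right)} 151 + 11 = \left(-1\right) \left(-2\right) 151 + 11 = 2 \cdot 151 + 11 = 302 + 11 = 313$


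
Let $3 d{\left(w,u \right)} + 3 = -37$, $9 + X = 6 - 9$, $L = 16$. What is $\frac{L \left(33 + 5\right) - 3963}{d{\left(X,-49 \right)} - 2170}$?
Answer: $\frac{2013}{1310} \approx 1.5366$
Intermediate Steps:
$X = -12$ ($X = -9 + \left(6 - 9\right) = -9 - 3 = -12$)
$d{\left(w,u \right)} = - \frac{40}{3}$ ($d{\left(w,u \right)} = -1 + \frac{1}{3} \left(-37\right) = -1 - \frac{37}{3} = - \frac{40}{3}$)
$\frac{L \left(33 + 5\right) - 3963}{d{\left(X,-49 \right)} - 2170} = \frac{16 \left(33 + 5\right) - 3963}{- \frac{40}{3} - 2170} = \frac{16 \cdot 38 - 3963}{- \frac{6550}{3}} = \left(608 - 3963\right) \left(- \frac{3}{6550}\right) = \left(-3355\right) \left(- \frac{3}{6550}\right) = \frac{2013}{1310}$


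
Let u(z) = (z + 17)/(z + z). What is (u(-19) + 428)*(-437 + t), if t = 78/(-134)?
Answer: -238443294/1273 ≈ -1.8731e+5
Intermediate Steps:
u(z) = (17 + z)/(2*z) (u(z) = (17 + z)/((2*z)) = (17 + z)*(1/(2*z)) = (17 + z)/(2*z))
t = -39/67 (t = 78*(-1/134) = -39/67 ≈ -0.58209)
(u(-19) + 428)*(-437 + t) = ((½)*(17 - 19)/(-19) + 428)*(-437 - 39/67) = ((½)*(-1/19)*(-2) + 428)*(-29318/67) = (1/19 + 428)*(-29318/67) = (8133/19)*(-29318/67) = -238443294/1273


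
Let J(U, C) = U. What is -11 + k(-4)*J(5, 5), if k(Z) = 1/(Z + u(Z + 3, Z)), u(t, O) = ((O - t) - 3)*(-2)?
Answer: -83/8 ≈ -10.375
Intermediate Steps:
u(t, O) = 6 - 2*O + 2*t (u(t, O) = (-3 + O - t)*(-2) = 6 - 2*O + 2*t)
k(Z) = 1/(12 + Z) (k(Z) = 1/(Z + (6 - 2*Z + 2*(Z + 3))) = 1/(Z + (6 - 2*Z + 2*(3 + Z))) = 1/(Z + (6 - 2*Z + (6 + 2*Z))) = 1/(Z + 12) = 1/(12 + Z))
-11 + k(-4)*J(5, 5) = -11 + 5/(12 - 4) = -11 + 5/8 = -83/8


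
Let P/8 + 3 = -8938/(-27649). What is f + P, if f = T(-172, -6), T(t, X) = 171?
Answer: 4135907/27649 ≈ 149.59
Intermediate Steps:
f = 171
P = -592072/27649 (P = -24 + 8*(-8938/(-27649)) = -24 + 8*(-8938*(-1/27649)) = -24 + 8*(8938/27649) = -24 + 71504/27649 = -592072/27649 ≈ -21.414)
f + P = 171 - 592072/27649 = 4135907/27649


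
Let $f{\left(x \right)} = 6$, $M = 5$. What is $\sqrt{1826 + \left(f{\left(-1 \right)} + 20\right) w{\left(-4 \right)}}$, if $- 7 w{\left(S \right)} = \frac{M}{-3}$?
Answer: $\frac{2 \sqrt{201999}}{21} \approx 42.804$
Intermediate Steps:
$w{\left(S \right)} = \frac{5}{21}$ ($w{\left(S \right)} = - \frac{5 \frac{1}{-3}}{7} = - \frac{5 \left(- \frac{1}{3}\right)}{7} = \left(- \frac{1}{7}\right) \left(- \frac{5}{3}\right) = \frac{5}{21}$)
$\sqrt{1826 + \left(f{\left(-1 \right)} + 20\right) w{\left(-4 \right)}} = \sqrt{1826 + \left(6 + 20\right) \frac{5}{21}} = \sqrt{1826 + 26 \cdot \frac{5}{21}} = \sqrt{1826 + \frac{130}{21}} = \sqrt{\frac{38476}{21}} = \frac{2 \sqrt{201999}}{21}$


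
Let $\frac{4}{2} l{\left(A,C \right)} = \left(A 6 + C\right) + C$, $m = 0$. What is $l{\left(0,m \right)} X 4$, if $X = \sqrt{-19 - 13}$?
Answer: $0$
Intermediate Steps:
$l{\left(A,C \right)} = C + 3 A$ ($l{\left(A,C \right)} = \frac{\left(A 6 + C\right) + C}{2} = \frac{\left(6 A + C\right) + C}{2} = \frac{\left(C + 6 A\right) + C}{2} = \frac{2 C + 6 A}{2} = C + 3 A$)
$X = 4 i \sqrt{2}$ ($X = \sqrt{-32} = 4 i \sqrt{2} \approx 5.6569 i$)
$l{\left(0,m \right)} X 4 = \left(0 + 3 \cdot 0\right) 4 i \sqrt{2} \cdot 4 = \left(0 + 0\right) 4 i \sqrt{2} \cdot 4 = 0 \cdot 4 i \sqrt{2} \cdot 4 = 0 \cdot 4 = 0$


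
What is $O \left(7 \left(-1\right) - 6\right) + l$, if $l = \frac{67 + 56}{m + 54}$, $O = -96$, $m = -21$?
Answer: $\frac{13769}{11} \approx 1251.7$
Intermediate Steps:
$l = \frac{41}{11}$ ($l = \frac{67 + 56}{-21 + 54} = \frac{123}{33} = 123 \cdot \frac{1}{33} = \frac{41}{11} \approx 3.7273$)
$O \left(7 \left(-1\right) - 6\right) + l = - 96 \left(7 \left(-1\right) - 6\right) + \frac{41}{11} = - 96 \left(-7 - 6\right) + \frac{41}{11} = \left(-96\right) \left(-13\right) + \frac{41}{11} = 1248 + \frac{41}{11} = \frac{13769}{11}$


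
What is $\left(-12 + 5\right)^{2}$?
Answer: $49$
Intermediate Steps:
$\left(-12 + 5\right)^{2} = \left(-7\right)^{2} = 49$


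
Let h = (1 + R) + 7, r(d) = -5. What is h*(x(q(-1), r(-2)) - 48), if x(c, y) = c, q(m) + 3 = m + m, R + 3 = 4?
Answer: -477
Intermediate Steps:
R = 1 (R = -3 + 4 = 1)
h = 9 (h = (1 + 1) + 7 = 2 + 7 = 9)
q(m) = -3 + 2*m (q(m) = -3 + (m + m) = -3 + 2*m)
h*(x(q(-1), r(-2)) - 48) = 9*((-3 + 2*(-1)) - 48) = 9*((-3 - 2) - 48) = 9*(-5 - 48) = 9*(-53) = -477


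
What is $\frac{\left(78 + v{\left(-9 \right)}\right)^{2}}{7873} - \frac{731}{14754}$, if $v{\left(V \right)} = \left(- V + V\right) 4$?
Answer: $\frac{84008173}{116158242} \approx 0.72322$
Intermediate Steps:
$v{\left(V \right)} = 0$ ($v{\left(V \right)} = 0 \cdot 4 = 0$)
$\frac{\left(78 + v{\left(-9 \right)}\right)^{2}}{7873} - \frac{731}{14754} = \frac{\left(78 + 0\right)^{2}}{7873} - \frac{731}{14754} = 78^{2} \cdot \frac{1}{7873} - \frac{731}{14754} = 6084 \cdot \frac{1}{7873} - \frac{731}{14754} = \frac{6084}{7873} - \frac{731}{14754} = \frac{84008173}{116158242}$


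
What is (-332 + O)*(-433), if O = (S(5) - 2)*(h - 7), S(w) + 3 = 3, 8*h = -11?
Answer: 546013/4 ≈ 1.3650e+5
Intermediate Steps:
h = -11/8 (h = (⅛)*(-11) = -11/8 ≈ -1.3750)
S(w) = 0 (S(w) = -3 + 3 = 0)
O = 67/4 (O = (0 - 2)*(-11/8 - 7) = -2*(-67/8) = 67/4 ≈ 16.750)
(-332 + O)*(-433) = (-332 + 67/4)*(-433) = -1261/4*(-433) = 546013/4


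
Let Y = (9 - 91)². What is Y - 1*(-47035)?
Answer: 53759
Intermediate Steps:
Y = 6724 (Y = (-82)² = 6724)
Y - 1*(-47035) = 6724 - 1*(-47035) = 6724 + 47035 = 53759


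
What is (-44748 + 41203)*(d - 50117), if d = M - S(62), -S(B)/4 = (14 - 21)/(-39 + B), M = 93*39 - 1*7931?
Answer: 4437315495/23 ≈ 1.9293e+8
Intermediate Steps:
M = -4304 (M = 3627 - 7931 = -4304)
S(B) = 28/(-39 + B) (S(B) = -4*(14 - 21)/(-39 + B) = -(-28)/(-39 + B) = 28/(-39 + B))
d = -99020/23 (d = -4304 - 28/(-39 + 62) = -4304 - 28/23 = -99020/23 ≈ -4305.2)
(-44748 + 41203)*(d - 50117) = (-44748 + 41203)*(-99020/23 - 50117) = -3545*(-1251711/23) = 4437315495/23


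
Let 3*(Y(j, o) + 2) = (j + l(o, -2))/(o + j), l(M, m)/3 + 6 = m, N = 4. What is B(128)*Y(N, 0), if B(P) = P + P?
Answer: -2816/3 ≈ -938.67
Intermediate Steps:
B(P) = 2*P
l(M, m) = -18 + 3*m
Y(j, o) = -2 + (-24 + j)/(3*(j + o)) (Y(j, o) = -2 + ((j + (-18 + 3*(-2)))/(o + j))/3 = -2 + ((j + (-18 - 6))/(j + o))/3 = -2 + ((j - 24)/(j + o))/3 = -2 + ((-24 + j)/(j + o))/3 = -2 + (-24 + j)/(3*(j + o)))
B(128)*Y(N, 0) = (2*128)*((-8 - 2*0 - 5/3*4)/(4 + 0)) = 256*((-8 + 0 - 20/3)/4) = 256*((¼)*(-44/3)) = 256*(-11/3) = -2816/3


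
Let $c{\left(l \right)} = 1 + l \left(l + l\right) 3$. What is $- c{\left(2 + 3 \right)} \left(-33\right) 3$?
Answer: $14949$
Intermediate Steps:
$c{\left(l \right)} = 1 + 6 l^{2}$ ($c{\left(l \right)} = 1 + l 2 l 3 = 1 + l 6 l = 1 + 6 l^{2}$)
$- c{\left(2 + 3 \right)} \left(-33\right) 3 = - \left(1 + 6 \left(2 + 3\right)^{2}\right) \left(-33\right) 3 = - \left(1 + 6 \cdot 5^{2}\right) \left(-33\right) 3 = - \left(1 + 6 \cdot 25\right) \left(-33\right) 3 = - \left(1 + 150\right) \left(-33\right) 3 = - 151 \left(-33\right) 3 = - \left(-4983\right) 3 = \left(-1\right) \left(-14949\right) = 14949$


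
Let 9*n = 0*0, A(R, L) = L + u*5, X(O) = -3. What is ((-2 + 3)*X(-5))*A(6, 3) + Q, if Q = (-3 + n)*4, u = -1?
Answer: -6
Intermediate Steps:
A(R, L) = -5 + L (A(R, L) = L - 1*5 = L - 5 = -5 + L)
n = 0 (n = (0*0)/9 = (1/9)*0 = 0)
Q = -12 (Q = (-3 + 0)*4 = -3*4 = -12)
((-2 + 3)*X(-5))*A(6, 3) + Q = ((-2 + 3)*(-3))*(-5 + 3) - 12 = (1*(-3))*(-2) - 12 = -3*(-2) - 12 = 6 - 12 = -6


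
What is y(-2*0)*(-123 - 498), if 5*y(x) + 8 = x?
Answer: 4968/5 ≈ 993.60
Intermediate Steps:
y(x) = -8/5 + x/5
y(-2*0)*(-123 - 498) = (-8/5 + (-2*0)/5)*(-123 - 498) = (-8/5 + (1/5)*0)*(-621) = (-8/5 + 0)*(-621) = -8/5*(-621) = 4968/5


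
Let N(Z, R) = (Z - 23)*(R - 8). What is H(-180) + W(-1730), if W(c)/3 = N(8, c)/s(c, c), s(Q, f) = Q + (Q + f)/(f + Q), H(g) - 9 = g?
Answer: -373869/1729 ≈ -216.23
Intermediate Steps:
H(g) = 9 + g
N(Z, R) = (-23 + Z)*(-8 + R)
s(Q, f) = 1 + Q (s(Q, f) = Q + (Q + f)/(Q + f) = Q + 1 = 1 + Q)
W(c) = 3*(120 - 15*c)/(1 + c) (W(c) = 3*((184 - 23*c - 8*8 + c*8)/(1 + c)) = 3*((184 - 23*c - 64 + 8*c)/(1 + c)) = 3*((120 - 15*c)/(1 + c)) = 3*(120 - 15*c)/(1 + c))
H(-180) + W(-1730) = (9 - 180) + 45*(8 - 1*(-1730))/(1 - 1730) = -171 + 45*(8 + 1730)/(-1729) = -171 + 45*(-1/1729)*1738 = -171 - 78210/1729 = -373869/1729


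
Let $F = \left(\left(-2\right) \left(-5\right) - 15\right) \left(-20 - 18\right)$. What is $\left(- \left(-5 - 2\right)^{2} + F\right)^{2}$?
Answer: $19881$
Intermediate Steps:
$F = 190$ ($F = \left(10 - 15\right) \left(-38\right) = \left(-5\right) \left(-38\right) = 190$)
$\left(- \left(-5 - 2\right)^{2} + F\right)^{2} = \left(- \left(-5 - 2\right)^{2} + 190\right)^{2} = \left(- \left(-7\right)^{2} + 190\right)^{2} = \left(\left(-1\right) 49 + 190\right)^{2} = \left(-49 + 190\right)^{2} = 141^{2} = 19881$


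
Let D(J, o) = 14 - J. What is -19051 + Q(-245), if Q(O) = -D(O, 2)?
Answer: -19310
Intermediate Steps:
Q(O) = -14 + O (Q(O) = -(14 - O) = -14 + O)
-19051 + Q(-245) = -19051 + (-14 - 245) = -19051 - 259 = -19310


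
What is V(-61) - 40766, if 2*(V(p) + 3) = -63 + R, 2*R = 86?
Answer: -40779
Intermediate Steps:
R = 43 (R = (½)*86 = 43)
V(p) = -13 (V(p) = -3 + (-63 + 43)/2 = -3 + (½)*(-20) = -3 - 10 = -13)
V(-61) - 40766 = -13 - 40766 = -40779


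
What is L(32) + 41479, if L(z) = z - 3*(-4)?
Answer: 41523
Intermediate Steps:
L(z) = 12 + z (L(z) = z + 12 = 12 + z)
L(32) + 41479 = (12 + 32) + 41479 = 44 + 41479 = 41523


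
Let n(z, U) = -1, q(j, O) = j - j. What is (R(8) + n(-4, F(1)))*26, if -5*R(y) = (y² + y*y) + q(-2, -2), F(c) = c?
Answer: -3458/5 ≈ -691.60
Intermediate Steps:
q(j, O) = 0
R(y) = -2*y²/5 (R(y) = -((y² + y*y) + 0)/5 = -((y² + y²) + 0)/5 = -(2*y² + 0)/5 = -2*y²/5)
(R(8) + n(-4, F(1)))*26 = (-⅖*8² - 1)*26 = (-⅖*64 - 1)*26 = (-128/5 - 1)*26 = -133/5*26 = -3458/5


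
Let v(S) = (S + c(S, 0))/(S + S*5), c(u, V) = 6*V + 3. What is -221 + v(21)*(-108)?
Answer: -1691/7 ≈ -241.57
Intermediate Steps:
c(u, V) = 3 + 6*V
v(S) = (3 + S)/(6*S) (v(S) = (S + (3 + 6*0))/(S + S*5) = (S + (3 + 0))/(S + 5*S) = (S + 3)/((6*S)) = (3 + S)*(1/(6*S)) = (3 + S)/(6*S))
-221 + v(21)*(-108) = -221 + ((1/6)*(3 + 21)/21)*(-108) = -221 + ((1/6)*(1/21)*24)*(-108) = -221 + (4/21)*(-108) = -221 - 144/7 = -1691/7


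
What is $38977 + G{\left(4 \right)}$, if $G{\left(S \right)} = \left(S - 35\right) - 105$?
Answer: $38841$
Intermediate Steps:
$G{\left(S \right)} = -140 + S$ ($G{\left(S \right)} = \left(S - 35\right) - 105 = \left(-35 + S\right) - 105 = -140 + S$)
$38977 + G{\left(4 \right)} = 38977 + \left(-140 + 4\right) = 38977 - 136 = 38841$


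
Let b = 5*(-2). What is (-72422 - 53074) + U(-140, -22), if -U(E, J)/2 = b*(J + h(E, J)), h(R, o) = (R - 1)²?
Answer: 271684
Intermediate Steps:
h(R, o) = (-1 + R)²
b = -10
U(E, J) = 20*J + 20*(-1 + E)² (U(E, J) = -(-20)*(J + (-1 + E)²) = -2*(-10*J - 10*(-1 + E)²) = 20*J + 20*(-1 + E)²)
(-72422 - 53074) + U(-140, -22) = (-72422 - 53074) + (20*(-22) + 20*(-1 - 140)²) = -125496 + (-440 + 20*(-141)²) = -125496 + (-440 + 20*19881) = -125496 + (-440 + 397620) = -125496 + 397180 = 271684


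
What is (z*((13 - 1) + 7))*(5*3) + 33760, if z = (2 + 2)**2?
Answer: 38320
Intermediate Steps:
z = 16 (z = 4**2 = 16)
(z*((13 - 1) + 7))*(5*3) + 33760 = (16*((13 - 1) + 7))*(5*3) + 33760 = (16*(12 + 7))*15 + 33760 = (16*19)*15 + 33760 = 304*15 + 33760 = 4560 + 33760 = 38320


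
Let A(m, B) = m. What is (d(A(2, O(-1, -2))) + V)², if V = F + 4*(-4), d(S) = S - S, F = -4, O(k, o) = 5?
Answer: 400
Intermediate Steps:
d(S) = 0
V = -20 (V = -4 + 4*(-4) = -4 - 16 = -20)
(d(A(2, O(-1, -2))) + V)² = (0 - 20)² = (-20)² = 400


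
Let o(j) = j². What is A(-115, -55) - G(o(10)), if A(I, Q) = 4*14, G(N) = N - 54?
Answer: 10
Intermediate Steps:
G(N) = -54 + N
A(I, Q) = 56
A(-115, -55) - G(o(10)) = 56 - (-54 + 10²) = 56 - (-54 + 100) = 56 - 1*46 = 56 - 46 = 10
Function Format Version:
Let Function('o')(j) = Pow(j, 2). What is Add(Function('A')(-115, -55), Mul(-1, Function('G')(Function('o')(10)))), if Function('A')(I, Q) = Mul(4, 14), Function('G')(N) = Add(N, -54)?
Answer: 10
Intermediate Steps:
Function('G')(N) = Add(-54, N)
Function('A')(I, Q) = 56
Add(Function('A')(-115, -55), Mul(-1, Function('G')(Function('o')(10)))) = Add(56, Mul(-1, Add(-54, Pow(10, 2)))) = Add(56, Mul(-1, Add(-54, 100))) = Add(56, Mul(-1, 46)) = Add(56, -46) = 10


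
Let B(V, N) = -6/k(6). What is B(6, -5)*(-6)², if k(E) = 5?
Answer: -216/5 ≈ -43.200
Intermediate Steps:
B(V, N) = -6/5
B(6, -5)*(-6)² = -6/5*(-6)² = -6/5*36 = -216/5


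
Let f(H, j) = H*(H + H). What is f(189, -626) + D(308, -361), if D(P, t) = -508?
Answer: 70934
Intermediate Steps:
f(H, j) = 2*H**2 (f(H, j) = H*(2*H) = 2*H**2)
f(189, -626) + D(308, -361) = 2*189**2 - 508 = 2*35721 - 508 = 71442 - 508 = 70934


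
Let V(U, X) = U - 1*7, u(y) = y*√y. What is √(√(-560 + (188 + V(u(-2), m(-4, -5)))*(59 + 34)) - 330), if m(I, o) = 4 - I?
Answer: √(-330 + √(16273 - 186*I*√2)) ≈ 0.03623 - 14.228*I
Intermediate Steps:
u(y) = y^(3/2)
V(U, X) = -7 + U (V(U, X) = U - 7 = -7 + U)
√(√(-560 + (188 + V(u(-2), m(-4, -5)))*(59 + 34)) - 330) = √(√(-560 + (188 + (-7 + (-2)^(3/2)))*(59 + 34)) - 330) = √(√(-560 + (188 + (-7 - 2*I*√2))*93) - 330) = √(√(-560 + (181 - 2*I*√2)*93) - 330) = √(√(-560 + (16833 - 186*I*√2)) - 330) = √(√(16273 - 186*I*√2) - 330) = √(-330 + √(16273 - 186*I*√2))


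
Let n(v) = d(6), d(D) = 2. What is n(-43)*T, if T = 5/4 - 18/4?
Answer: -13/2 ≈ -6.5000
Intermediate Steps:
n(v) = 2
T = -13/4 (T = 5*(¼) - 18*¼ = 5/4 - 9/2 = -13/4 ≈ -3.2500)
n(-43)*T = 2*(-13/4) = -13/2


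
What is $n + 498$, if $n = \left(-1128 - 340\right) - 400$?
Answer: $-1370$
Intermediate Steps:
$n = -1868$ ($n = \left(-1128 - 340\right) - 400 = -1468 - 400 = -1868$)
$n + 498 = -1868 + 498 = -1370$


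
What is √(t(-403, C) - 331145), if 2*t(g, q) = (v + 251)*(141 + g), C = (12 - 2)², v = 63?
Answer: I*√372279 ≈ 610.15*I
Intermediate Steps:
C = 100 (C = 10² = 100)
t(g, q) = 22137 + 157*g (t(g, q) = ((63 + 251)*(141 + g))/2 = (314*(141 + g))/2 = (44274 + 314*g)/2 = 22137 + 157*g)
√(t(-403, C) - 331145) = √((22137 + 157*(-403)) - 331145) = √((22137 - 63271) - 331145) = √(-41134 - 331145) = √(-372279) = I*√372279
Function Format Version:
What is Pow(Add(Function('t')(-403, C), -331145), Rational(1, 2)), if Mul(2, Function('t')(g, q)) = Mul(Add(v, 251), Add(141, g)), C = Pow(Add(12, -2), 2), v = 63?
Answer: Mul(I, Pow(372279, Rational(1, 2))) ≈ Mul(610.15, I)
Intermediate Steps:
C = 100 (C = Pow(10, 2) = 100)
Function('t')(g, q) = Add(22137, Mul(157, g)) (Function('t')(g, q) = Mul(Rational(1, 2), Mul(Add(63, 251), Add(141, g))) = Mul(Rational(1, 2), Mul(314, Add(141, g))) = Mul(Rational(1, 2), Add(44274, Mul(314, g))) = Add(22137, Mul(157, g)))
Pow(Add(Function('t')(-403, C), -331145), Rational(1, 2)) = Pow(Add(Add(22137, Mul(157, -403)), -331145), Rational(1, 2)) = Pow(Add(Add(22137, -63271), -331145), Rational(1, 2)) = Pow(Add(-41134, -331145), Rational(1, 2)) = Pow(-372279, Rational(1, 2)) = Mul(I, Pow(372279, Rational(1, 2)))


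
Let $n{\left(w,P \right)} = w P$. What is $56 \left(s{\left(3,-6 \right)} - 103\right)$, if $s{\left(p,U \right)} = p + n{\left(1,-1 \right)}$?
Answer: $-5656$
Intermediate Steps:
$n{\left(w,P \right)} = P w$
$s{\left(p,U \right)} = -1 + p$ ($s{\left(p,U \right)} = p - 1 = -1 + p$)
$56 \left(s{\left(3,-6 \right)} - 103\right) = 56 \left(\left(-1 + 3\right) - 103\right) = 56 \left(2 - 103\right) = 56 \left(-101\right) = -5656$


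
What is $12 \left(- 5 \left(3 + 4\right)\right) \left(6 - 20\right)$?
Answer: $5880$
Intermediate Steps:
$12 \left(- 5 \left(3 + 4\right)\right) \left(6 - 20\right) = 12 \left(\left(-5\right) 7\right) \left(6 - 20\right) = 12 \left(-35\right) \left(-14\right) = \left(-420\right) \left(-14\right) = 5880$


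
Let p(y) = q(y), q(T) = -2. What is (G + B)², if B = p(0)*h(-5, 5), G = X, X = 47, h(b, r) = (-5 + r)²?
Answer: 2209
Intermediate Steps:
G = 47
p(y) = -2
B = 0 (B = -2*(-5 + 5)² = -2*0² = -2*0 = 0)
(G + B)² = (47 + 0)² = 47² = 2209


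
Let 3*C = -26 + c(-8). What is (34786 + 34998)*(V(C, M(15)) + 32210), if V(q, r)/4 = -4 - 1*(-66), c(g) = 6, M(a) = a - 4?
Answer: 2265049072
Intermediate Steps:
M(a) = -4 + a
C = -20/3 (C = (-26 + 6)/3 = (1/3)*(-20) = -20/3 ≈ -6.6667)
V(q, r) = 248 (V(q, r) = 4*(-4 - 1*(-66)) = 4*(-4 + 66) = 4*62 = 248)
(34786 + 34998)*(V(C, M(15)) + 32210) = (34786 + 34998)*(248 + 32210) = 69784*32458 = 2265049072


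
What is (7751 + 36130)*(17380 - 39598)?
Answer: -974948058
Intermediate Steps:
(7751 + 36130)*(17380 - 39598) = 43881*(-22218) = -974948058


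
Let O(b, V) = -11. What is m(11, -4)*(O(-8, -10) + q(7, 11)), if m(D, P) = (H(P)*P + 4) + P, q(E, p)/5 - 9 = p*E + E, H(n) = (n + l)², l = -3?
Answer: -88984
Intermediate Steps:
H(n) = (-3 + n)² (H(n) = (n - 3)² = (-3 + n)²)
q(E, p) = 45 + 5*E + 5*E*p (q(E, p) = 45 + 5*(p*E + E) = 45 + 5*(E*p + E) = 45 + 5*(E + E*p) = 45 + (5*E + 5*E*p) = 45 + 5*E + 5*E*p)
m(D, P) = 4 + P + P*(-3 + P)² (m(D, P) = ((-3 + P)²*P + 4) + P = (P*(-3 + P)² + 4) + P = (4 + P*(-3 + P)²) + P = 4 + P + P*(-3 + P)²)
m(11, -4)*(O(-8, -10) + q(7, 11)) = (4 - 4 - 4*(-3 - 4)²)*(-11 + (45 + 5*7 + 5*7*11)) = (4 - 4 - 4*(-7)²)*(-11 + (45 + 35 + 385)) = (4 - 4 - 4*49)*(-11 + 465) = (4 - 4 - 196)*454 = -196*454 = -88984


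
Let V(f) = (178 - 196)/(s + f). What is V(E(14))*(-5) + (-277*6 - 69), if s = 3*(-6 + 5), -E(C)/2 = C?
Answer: -53751/31 ≈ -1733.9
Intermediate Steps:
E(C) = -2*C
s = -3 (s = 3*(-1) = -3)
V(f) = -18/(-3 + f) (V(f) = (178 - 196)/(-3 + f) = -18/(-3 + f))
V(E(14))*(-5) + (-277*6 - 69) = -18/(-3 - 2*14)*(-5) + (-277*6 - 69) = -18/(-3 - 28)*(-5) + (-1662 - 69) = -18/(-31)*(-5) - 1731 = -18*(-1/31)*(-5) - 1731 = (18/31)*(-5) - 1731 = -90/31 - 1731 = -53751/31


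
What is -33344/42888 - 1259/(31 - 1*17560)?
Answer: -22103791/31324323 ≈ -0.70564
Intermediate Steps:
-33344/42888 - 1259/(31 - 1*17560) = -33344*1/42888 - 1259/(31 - 17560) = -4168/5361 - 1259/(-17529) = -4168/5361 - 1259*(-1/17529) = -4168/5361 + 1259/17529 = -22103791/31324323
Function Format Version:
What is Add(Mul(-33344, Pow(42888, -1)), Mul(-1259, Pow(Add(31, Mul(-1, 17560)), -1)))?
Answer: Rational(-22103791, 31324323) ≈ -0.70564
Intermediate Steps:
Add(Mul(-33344, Pow(42888, -1)), Mul(-1259, Pow(Add(31, Mul(-1, 17560)), -1))) = Add(Mul(-33344, Rational(1, 42888)), Mul(-1259, Pow(Add(31, -17560), -1))) = Add(Rational(-4168, 5361), Mul(-1259, Pow(-17529, -1))) = Add(Rational(-4168, 5361), Mul(-1259, Rational(-1, 17529))) = Add(Rational(-4168, 5361), Rational(1259, 17529)) = Rational(-22103791, 31324323)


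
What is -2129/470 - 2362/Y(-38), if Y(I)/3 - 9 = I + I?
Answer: 682211/94470 ≈ 7.2215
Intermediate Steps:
Y(I) = 27 + 6*I (Y(I) = 27 + 3*(I + I) = 27 + 3*(2*I) = 27 + 6*I)
-2129/470 - 2362/Y(-38) = -2129/470 - 2362/(27 + 6*(-38)) = -2129*1/470 - 2362/(27 - 228) = -2129/470 - 2362/(-201) = -2129/470 - 2362*(-1/201) = -2129/470 + 2362/201 = 682211/94470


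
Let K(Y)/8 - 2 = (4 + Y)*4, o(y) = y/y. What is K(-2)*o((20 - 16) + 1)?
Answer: 80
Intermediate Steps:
o(y) = 1
K(Y) = 144 + 32*Y (K(Y) = 16 + 8*((4 + Y)*4) = 16 + 8*(16 + 4*Y) = 16 + (128 + 32*Y) = 144 + 32*Y)
K(-2)*o((20 - 16) + 1) = (144 + 32*(-2))*1 = (144 - 64)*1 = 80*1 = 80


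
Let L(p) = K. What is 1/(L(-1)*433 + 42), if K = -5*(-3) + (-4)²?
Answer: 1/13465 ≈ 7.4267e-5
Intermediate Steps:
K = 31 (K = 15 + 16 = 31)
L(p) = 31
1/(L(-1)*433 + 42) = 1/(31*433 + 42) = 1/(13423 + 42) = 1/13465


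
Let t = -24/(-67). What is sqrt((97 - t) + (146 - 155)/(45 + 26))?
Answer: sqrt(2184043354)/4757 ≈ 9.8242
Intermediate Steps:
t = 24/67 (t = -24*(-1/67) = 24/67 ≈ 0.35821)
sqrt((97 - t) + (146 - 155)/(45 + 26)) = sqrt((97 - 1*24/67) + (146 - 155)/(45 + 26)) = sqrt((97 - 24/67) - 9/71) = sqrt(6475/67 - 9*1/71) = sqrt(6475/67 - 9/71) = sqrt(459122/4757) = sqrt(2184043354)/4757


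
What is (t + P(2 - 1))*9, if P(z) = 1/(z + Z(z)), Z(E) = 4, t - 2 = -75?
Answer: -3276/5 ≈ -655.20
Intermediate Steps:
t = -73 (t = 2 - 75 = -73)
P(z) = 1/(4 + z) (P(z) = 1/(z + 4) = 1/(4 + z))
(t + P(2 - 1))*9 = (-73 + 1/(4 + (2 - 1)))*9 = (-73 + 1/(4 + 1))*9 = (-73 + 1/5)*9 = -364/5*9 = -3276/5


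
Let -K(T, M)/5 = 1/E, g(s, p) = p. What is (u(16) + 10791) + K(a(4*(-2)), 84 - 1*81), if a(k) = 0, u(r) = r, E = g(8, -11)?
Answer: 118882/11 ≈ 10807.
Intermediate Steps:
E = -11
K(T, M) = 5/11 (K(T, M) = -5/(-11) = -5*(-1/11) = 5/11)
(u(16) + 10791) + K(a(4*(-2)), 84 - 1*81) = (16 + 10791) + 5/11 = 10807 + 5/11 = 118882/11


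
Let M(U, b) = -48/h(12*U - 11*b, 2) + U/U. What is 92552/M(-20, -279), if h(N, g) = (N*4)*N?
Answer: 246905320344/2667743 ≈ 92552.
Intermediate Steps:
h(N, g) = 4*N² (h(N, g) = (4*N)*N = 4*N²)
M(U, b) = 1 - 12/(-11*b + 12*U)² (M(U, b) = -48*1/(4*(12*U - 11*b)²) + U/U = -48*1/(4*(-11*b + 12*U)²) + 1 = -12/(-11*b + 12*U)² + 1 = 1 - 12/(-11*b + 12*U)²)
92552/M(-20, -279) = 92552/(1 - 12/(-11*(-279) + 12*(-20))²) = 92552/(1 - 12/(3069 - 240)²) = 92552/(1 - 12/2829²) = 92552/(1 - 12*1/8003241) = 92552/(1 - 4/2667747) = 92552/(2667743/2667747) = 92552*(2667747/2667743) = 246905320344/2667743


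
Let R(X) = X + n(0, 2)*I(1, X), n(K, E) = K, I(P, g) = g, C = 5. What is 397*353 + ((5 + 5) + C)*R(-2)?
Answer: 140111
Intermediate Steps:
R(X) = X (R(X) = X + 0*X = X + 0 = X)
397*353 + ((5 + 5) + C)*R(-2) = 397*353 + ((5 + 5) + 5)*(-2) = 140141 + (10 + 5)*(-2) = 140141 + 15*(-2) = 140141 - 30 = 140111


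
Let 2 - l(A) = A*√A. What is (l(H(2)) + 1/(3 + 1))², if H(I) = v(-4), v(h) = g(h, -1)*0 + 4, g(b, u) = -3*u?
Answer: 529/16 ≈ 33.063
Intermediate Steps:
v(h) = 4 (v(h) = -3*(-1)*0 + 4 = 3*0 + 4 = 0 + 4 = 4)
H(I) = 4
l(A) = 2 - A^(3/2) (l(A) = 2 - A*√A = 2 - A^(3/2))
(l(H(2)) + 1/(3 + 1))² = ((2 - 4^(3/2)) + 1/(3 + 1))² = ((2 - 1*8) + 1/4)² = ((2 - 8) + ¼)² = (-6 + ¼)² = (-23/4)² = 529/16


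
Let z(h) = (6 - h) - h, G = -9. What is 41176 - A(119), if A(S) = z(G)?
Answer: 41152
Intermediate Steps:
z(h) = 6 - 2*h
A(S) = 24 (A(S) = 6 - 2*(-9) = 6 + 18 = 24)
41176 - A(119) = 41176 - 1*24 = 41176 - 24 = 41152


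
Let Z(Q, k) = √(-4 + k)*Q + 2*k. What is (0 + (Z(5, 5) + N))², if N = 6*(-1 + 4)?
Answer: 1089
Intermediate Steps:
N = 18 (N = 6*3 = 18)
Z(Q, k) = 2*k + Q*√(-4 + k) (Z(Q, k) = Q*√(-4 + k) + 2*k = 2*k + Q*√(-4 + k))
(0 + (Z(5, 5) + N))² = (0 + ((2*5 + 5*√(-4 + 5)) + 18))² = (0 + ((10 + 5*√1) + 18))² = (0 + ((10 + 5*1) + 18))² = (0 + ((10 + 5) + 18))² = (0 + (15 + 18))² = (0 + 33)² = 33² = 1089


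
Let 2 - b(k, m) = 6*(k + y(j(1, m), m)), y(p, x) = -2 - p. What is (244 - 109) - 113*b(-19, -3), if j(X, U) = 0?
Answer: -14329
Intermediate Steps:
b(k, m) = 14 - 6*k (b(k, m) = 2 - 6*(k + (-2 - 1*0)) = 2 - 6*(k + (-2 + 0)) = 2 - 6*(k - 2) = 2 - 6*(-2 + k) = 2 - (-12 + 6*k) = 2 + (12 - 6*k) = 14 - 6*k)
(244 - 109) - 113*b(-19, -3) = (244 - 109) - 113*(14 - 6*(-19)) = 135 - 113*(14 + 114) = 135 - 113*128 = 135 - 14464 = -14329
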